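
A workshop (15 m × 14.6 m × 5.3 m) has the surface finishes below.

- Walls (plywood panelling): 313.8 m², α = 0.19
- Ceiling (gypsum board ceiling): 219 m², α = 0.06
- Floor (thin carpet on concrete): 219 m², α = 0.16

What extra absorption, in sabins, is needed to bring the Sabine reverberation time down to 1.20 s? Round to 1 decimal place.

Summing Sᵢαᵢ: 59.622 + 13.140 + 35.040 → A₁ = 107.802 sabins.
Target A₂ = 0.161·1160.7/1.20 = 155.727 sabins (V = 1160.7 m³).
ΔA = A₂ − A₁ = 155.727 − 107.802 = 47.9 sabins.

47.9 sabins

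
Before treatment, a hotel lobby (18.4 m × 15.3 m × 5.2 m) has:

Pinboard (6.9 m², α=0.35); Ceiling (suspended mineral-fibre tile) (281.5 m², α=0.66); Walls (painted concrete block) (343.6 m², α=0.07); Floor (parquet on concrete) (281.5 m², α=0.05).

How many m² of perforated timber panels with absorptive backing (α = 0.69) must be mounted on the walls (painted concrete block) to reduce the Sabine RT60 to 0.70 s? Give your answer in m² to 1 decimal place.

178.0

Total absorption A₁ = 6.9·0.35 + 281.5·0.66 + 343.6·0.07 + 281.5·0.05
  = 2.415 + 185.790 + 24.052 + 14.075 = 226.332 m² sabins.
V = 1463.904 m³. Target absorption A₂ = 0.161 × 1463.904 / 0.70 = 336.698 sabins.
Absorption to add: 336.698 − 226.332 = 110.366 sabins.
Each m² of panel replacing the walls (painted concrete block) adds (0.69 − 0.07) = 0.62 sabins.
Panel area = 110.366 / 0.62 = 178.0 m².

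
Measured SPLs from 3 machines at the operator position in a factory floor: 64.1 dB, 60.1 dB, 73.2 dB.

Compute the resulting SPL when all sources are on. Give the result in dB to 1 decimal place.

Sum in the linear (power) domain: Σ 10^(Lᵢ/10) = 10^(64.1/10) + 10^(60.1/10) + 10^(73.2/10) = 2.449e+07.
L_total = 10·log₁₀(2.449e+07) = 73.9 dB.

73.9 dB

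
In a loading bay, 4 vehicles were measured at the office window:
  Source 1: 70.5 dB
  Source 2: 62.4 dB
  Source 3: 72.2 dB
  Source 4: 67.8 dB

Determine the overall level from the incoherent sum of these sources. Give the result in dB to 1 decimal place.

75.5 dB

Converting to relative power and adding: 10^(70.5/10) + 10^(62.4/10) + 10^(72.2/10) + 10^(67.8/10) = 3.558e+07.
L_total = 10·log₁₀(3.558e+07) = 75.5 dB.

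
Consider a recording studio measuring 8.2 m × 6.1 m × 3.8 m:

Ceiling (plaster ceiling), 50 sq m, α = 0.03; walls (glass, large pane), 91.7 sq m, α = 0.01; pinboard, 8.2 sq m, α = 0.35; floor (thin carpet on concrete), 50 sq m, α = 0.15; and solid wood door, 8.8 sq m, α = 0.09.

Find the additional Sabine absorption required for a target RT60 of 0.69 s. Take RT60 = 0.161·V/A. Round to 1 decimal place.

A₁ = Σ Sᵢαᵢ = 50·0.03 + 91.7·0.01 + 8.2·0.35 + 50·0.15 + 8.8·0.09 = 13.579 sabins.
V = 190.076 m³. Required absorption A₂ = 0.161 × 190.076 / 0.69 = 44.351 sabins.
Shortfall: 44.351 − 13.579 = 30.8 sabins.

30.8 sabins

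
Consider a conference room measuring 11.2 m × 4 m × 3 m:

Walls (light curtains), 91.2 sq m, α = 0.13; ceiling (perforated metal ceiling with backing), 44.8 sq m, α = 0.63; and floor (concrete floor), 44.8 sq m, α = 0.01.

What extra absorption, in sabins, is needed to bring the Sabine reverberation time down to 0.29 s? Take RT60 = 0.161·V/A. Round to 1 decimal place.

Equivalent absorption area: A₁ = 91.2×0.13 + 44.8×0.63 + 44.8×0.01 = 40.528 sq m.
For T = 0.29 s, need A₂ = 0.161·V/T = 0.161·134.4/0.29 = 74.615 sabins.
Shortfall: 74.615 − 40.528 = 34.1 sabins.

34.1 sabins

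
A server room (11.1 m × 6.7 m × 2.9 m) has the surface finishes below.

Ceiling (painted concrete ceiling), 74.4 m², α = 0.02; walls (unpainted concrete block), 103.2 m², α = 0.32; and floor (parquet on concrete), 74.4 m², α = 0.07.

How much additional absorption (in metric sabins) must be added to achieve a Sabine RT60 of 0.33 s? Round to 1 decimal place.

65.5 sabins

Equivalent absorption area: A₁ = 74.4×0.02 + 103.2×0.32 + 74.4×0.07 = 39.720 m².
For T = 0.33 s, need A₂ = 0.161·V/T = 0.161·215.673/0.33 = 105.222 sabins.
Shortfall: 105.222 − 39.720 = 65.5 sabins.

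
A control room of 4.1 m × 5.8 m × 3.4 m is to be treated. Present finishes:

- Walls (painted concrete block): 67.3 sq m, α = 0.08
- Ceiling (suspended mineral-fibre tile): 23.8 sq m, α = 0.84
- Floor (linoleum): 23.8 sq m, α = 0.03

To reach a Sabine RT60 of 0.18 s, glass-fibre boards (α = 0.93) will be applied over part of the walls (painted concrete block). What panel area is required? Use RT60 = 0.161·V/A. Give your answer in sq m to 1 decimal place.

54.4

A₁ = Σ Sᵢαᵢ = 67.3·0.08 + 23.8·0.84 + 23.8·0.03 = 26.090 sabins.
V = 80.852 m³. Target absorption A₂ = 0.161 × 80.852 / 0.18 = 72.318 sabins.
Absorption to add: 72.318 − 26.090 = 46.228 sabins.
Net gain per sq m: Δα = 0.93 − 0.08 = 0.85.
Area = ΔA/Δα = 46.228/0.85 = 54.4 sq m.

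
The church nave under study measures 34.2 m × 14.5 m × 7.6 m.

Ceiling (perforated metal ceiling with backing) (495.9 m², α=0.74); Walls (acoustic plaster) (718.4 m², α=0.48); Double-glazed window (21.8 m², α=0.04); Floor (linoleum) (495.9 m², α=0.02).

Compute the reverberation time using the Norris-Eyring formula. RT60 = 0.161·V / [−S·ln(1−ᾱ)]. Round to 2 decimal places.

Total surface area S = 495.9 + 718.4 + 21.8 + 495.9 = 1732.0 m².
Σ(Sᵢαᵢ) = 495.9·0.74 + 718.4·0.48 + 21.8·0.04 + 495.9·0.02 = 722.588.
ᾱ = 722.588 / 1732.0 = 0.4172.
−S·ln(1−ᾱ) = −1732.0 × ln(1 − 0.4172) = 935.126.
V = 34.2 × 14.5 × 7.6 = 3768.84 m³.
T = 0.161·V/[−S·ln(1−ᾱ)] = 0.161·3768.84/935.126 = 0.65 s.

0.65 seconds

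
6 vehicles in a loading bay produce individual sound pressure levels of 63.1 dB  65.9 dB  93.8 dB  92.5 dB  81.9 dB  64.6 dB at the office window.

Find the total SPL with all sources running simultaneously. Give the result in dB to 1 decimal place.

Sum in the linear (power) domain: Σ 10^(Lᵢ/10) = 10^(63.1/10) + 10^(65.9/10) + 10^(93.8/10) + 10^(92.5/10) + 10^(81.9/10) + 10^(64.6/10) = 4.341e+09.
Back to dB: 10·log₁₀ Σ = 96.4 dB.

96.4 dB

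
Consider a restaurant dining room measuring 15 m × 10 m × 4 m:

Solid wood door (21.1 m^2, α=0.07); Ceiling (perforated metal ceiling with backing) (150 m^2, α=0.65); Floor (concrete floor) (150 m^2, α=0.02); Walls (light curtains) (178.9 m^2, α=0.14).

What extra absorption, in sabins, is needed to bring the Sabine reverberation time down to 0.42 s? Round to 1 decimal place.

103.0 sabins

Equivalent absorption area: A₁ = 21.1*0.07 + 150*0.65 + 150*0.02 + 178.9*0.14 = 127.023 m^2.
Target A₂ = 0.161·600/0.42 = 230.000 sabins (V = 600 m³).
ΔA = A₂ − A₁ = 230.000 − 127.023 = 103.0 sabins.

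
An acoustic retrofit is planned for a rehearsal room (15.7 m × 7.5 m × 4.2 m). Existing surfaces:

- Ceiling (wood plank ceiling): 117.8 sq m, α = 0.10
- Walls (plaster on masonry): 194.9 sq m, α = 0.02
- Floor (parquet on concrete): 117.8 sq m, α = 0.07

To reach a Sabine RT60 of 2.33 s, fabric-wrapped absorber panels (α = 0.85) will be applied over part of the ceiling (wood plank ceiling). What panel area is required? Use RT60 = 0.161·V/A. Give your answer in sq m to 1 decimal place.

13.7

Total absorption A₁ = 117.8*0.10 + 194.9*0.02 + 117.8*0.07
  = 11.780 + 3.898 + 8.246 = 23.924 sq m sabins.
Required A₂ = 0.161·494.55/2.33 = 34.173 sabins.
Absorption to add: 34.173 − 23.924 = 10.249 sabins.
Each sq m of panel replacing the ceiling (wood plank ceiling) adds (0.85 − 0.10) = 0.75 sabins.
Area = ΔA/Δα = 10.249/0.75 = 13.7 sq m.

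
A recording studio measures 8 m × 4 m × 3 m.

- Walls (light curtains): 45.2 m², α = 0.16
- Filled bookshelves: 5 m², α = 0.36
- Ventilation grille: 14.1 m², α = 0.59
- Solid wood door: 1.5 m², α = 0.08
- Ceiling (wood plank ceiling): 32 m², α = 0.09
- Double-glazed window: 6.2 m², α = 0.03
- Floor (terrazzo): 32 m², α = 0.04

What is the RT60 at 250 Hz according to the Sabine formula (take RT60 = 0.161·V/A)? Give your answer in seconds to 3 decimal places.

0.708 s

Summing Sᵢαᵢ: 7.232 + 1.800 + 8.319 + 0.120 + 2.880 + 0.186 + 1.280 → A = 21.817 sabins.
Volume V = 8 × 4 × 3 = 96 m³.
T = 0.161 V/A = 0.161·96/21.817 = 0.708 s.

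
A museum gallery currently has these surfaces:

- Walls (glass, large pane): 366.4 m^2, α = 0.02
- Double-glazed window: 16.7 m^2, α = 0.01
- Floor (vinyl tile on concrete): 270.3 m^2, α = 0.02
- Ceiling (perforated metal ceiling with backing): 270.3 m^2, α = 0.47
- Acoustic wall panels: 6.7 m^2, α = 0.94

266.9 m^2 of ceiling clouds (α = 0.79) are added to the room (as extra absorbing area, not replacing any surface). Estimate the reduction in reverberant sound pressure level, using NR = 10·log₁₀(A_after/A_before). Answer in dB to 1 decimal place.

Equivalent absorption area: A_before = 366.4×0.02 + 16.7×0.01 + 270.3×0.02 + 270.3×0.47 + 6.7×0.94 = 146.240 m^2.
Added absorption = 266.9 × 0.79 = 210.851 sabins.
A_after = 146.240 + 210.851 = 357.091 sabins.
Reduction = 10 log₁₀(A_after/A_before) = 10 log₁₀(2.4418) = 3.9 dB.

3.9 dB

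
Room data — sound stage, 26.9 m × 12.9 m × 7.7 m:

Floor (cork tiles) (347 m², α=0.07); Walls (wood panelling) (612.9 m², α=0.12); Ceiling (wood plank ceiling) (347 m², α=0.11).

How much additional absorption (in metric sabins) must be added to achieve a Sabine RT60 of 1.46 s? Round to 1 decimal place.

158.6 sabins

Total absorption A₁ = 347*0.07 + 612.9*0.12 + 347*0.11
  = 24.290 + 73.548 + 38.170 = 136.008 m² sabins.
V = 2671.977 m³. Required absorption A₂ = 0.161 × 2671.977 / 1.46 = 294.650 sabins.
Shortfall: 294.650 − 136.008 = 158.6 sabins.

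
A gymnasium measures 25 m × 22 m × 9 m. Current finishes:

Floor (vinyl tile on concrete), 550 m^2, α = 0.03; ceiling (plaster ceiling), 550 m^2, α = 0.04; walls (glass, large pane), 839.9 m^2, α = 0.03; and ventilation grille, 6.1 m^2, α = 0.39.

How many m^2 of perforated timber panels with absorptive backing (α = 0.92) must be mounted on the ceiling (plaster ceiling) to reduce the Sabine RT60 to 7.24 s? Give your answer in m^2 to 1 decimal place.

50.0

Equivalent absorption area: A₁ = 550·0.03 + 550·0.04 + 839.9·0.03 + 6.1·0.39 = 66.076 m^2.
Required A₂ = 0.161·4950/7.24 = 110.076 sabins.
Absorption to add: 110.076 − 66.076 = 44.000 sabins.
Net gain per m^2: Δα = 0.92 − 0.04 = 0.88.
Area = ΔA/Δα = 44.000/0.88 = 50.0 m^2.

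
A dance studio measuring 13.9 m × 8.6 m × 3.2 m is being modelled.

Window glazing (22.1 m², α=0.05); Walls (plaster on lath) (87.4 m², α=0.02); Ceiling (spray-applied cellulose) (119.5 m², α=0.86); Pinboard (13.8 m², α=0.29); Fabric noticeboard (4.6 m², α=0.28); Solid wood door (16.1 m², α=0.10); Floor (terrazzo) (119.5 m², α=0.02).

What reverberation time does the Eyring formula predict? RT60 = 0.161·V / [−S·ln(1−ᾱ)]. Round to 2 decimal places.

0.45 sec

S = Σ Sᵢ = 383.0 m².
Σ(Sᵢαᵢ) = 22.1·0.05 + 87.4·0.02 + 119.5·0.86 + 13.8·0.29 + 4.6·0.28 + 16.1·0.10 + 119.5·0.02 = 114.913.
ᾱ = 114.913 / 383.0 = 0.3000.
−S·ln(1−ᾱ) = −383.0 × ln(1 − 0.3000) = 136.607.
V = 13.9 × 8.6 × 3.2 = 382.528 m³.
T = 0.161·V/[−S·ln(1−ᾱ)] = 0.161·382.528/136.607 = 0.45 s.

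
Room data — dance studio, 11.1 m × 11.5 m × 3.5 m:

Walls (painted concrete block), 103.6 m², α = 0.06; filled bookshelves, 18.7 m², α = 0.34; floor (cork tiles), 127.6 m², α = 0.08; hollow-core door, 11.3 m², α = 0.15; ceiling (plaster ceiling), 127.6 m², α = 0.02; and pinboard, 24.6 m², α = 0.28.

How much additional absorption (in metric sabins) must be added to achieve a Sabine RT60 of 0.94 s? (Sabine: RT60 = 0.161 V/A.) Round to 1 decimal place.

42.6 sabins

Total absorption A₁ = 103.6×0.06 + 18.7×0.34 + 127.6×0.08 + 11.3×0.15 + 127.6×0.02 + 24.6×0.28
  = 6.216 + 6.358 + 10.208 + 1.695 + 2.552 + 6.888 = 33.917 m² sabins.
V = 446.775 m³. Required absorption A₂ = 0.161 × 446.775 / 0.94 = 76.522 sabins.
Additional absorption ΔA = 76.522 − 33.917 = 42.6 sabins.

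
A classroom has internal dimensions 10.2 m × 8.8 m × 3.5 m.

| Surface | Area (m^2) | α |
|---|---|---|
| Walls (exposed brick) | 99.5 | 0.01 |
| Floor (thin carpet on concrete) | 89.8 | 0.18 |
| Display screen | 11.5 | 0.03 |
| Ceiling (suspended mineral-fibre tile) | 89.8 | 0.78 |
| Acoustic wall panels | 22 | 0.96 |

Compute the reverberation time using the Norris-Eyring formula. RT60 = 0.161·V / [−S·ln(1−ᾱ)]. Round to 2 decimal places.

Total surface area S = 99.5 + 89.8 + 11.5 + 89.8 + 22 = 312.6 m^2.
Σ(Sᵢαᵢ) = 99.5·0.01 + 89.8·0.18 + 11.5·0.03 + 89.8·0.78 + 22·0.96 = 108.668.
ᾱ = 108.668 / 312.6 = 0.3476.
Eyring denominator: −S ln(1−ᾱ) = 133.511.
V = 10.2 × 8.8 × 3.5 = 314.16 m³.
T = 0.161·V/[−S·ln(1−ᾱ)] = 0.161·314.16/133.511 = 0.38 s.

0.38 s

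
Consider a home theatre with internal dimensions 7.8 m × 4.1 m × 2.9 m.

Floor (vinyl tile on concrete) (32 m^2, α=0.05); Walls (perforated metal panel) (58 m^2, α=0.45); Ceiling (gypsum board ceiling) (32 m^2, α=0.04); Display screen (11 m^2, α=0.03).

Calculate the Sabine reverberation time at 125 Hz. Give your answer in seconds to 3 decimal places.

Summing Sᵢαᵢ: 1.600 + 26.100 + 1.280 + 0.330 → A = 29.310 sabins.
V = 7.8·4.1·2.9 = 92.742 m³.
Sabine: RT60 = 0.161 × 92.742 / 29.310 = 0.509 s.

0.509 sec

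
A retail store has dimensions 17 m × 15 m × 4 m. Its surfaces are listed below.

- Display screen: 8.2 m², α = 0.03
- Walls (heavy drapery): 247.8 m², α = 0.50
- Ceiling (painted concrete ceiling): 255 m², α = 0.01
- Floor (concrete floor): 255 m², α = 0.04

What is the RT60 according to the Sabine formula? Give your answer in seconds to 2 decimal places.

Total absorption A = 8.2*0.03 + 247.8*0.50 + 255*0.01 + 255*0.04
  = 0.246 + 123.900 + 2.550 + 10.200 = 136.896 m² sabins.
Room volume: 1020 m³.
T = 0.161 V/A = 0.161·1020/136.896 = 1.20 s.

1.20 s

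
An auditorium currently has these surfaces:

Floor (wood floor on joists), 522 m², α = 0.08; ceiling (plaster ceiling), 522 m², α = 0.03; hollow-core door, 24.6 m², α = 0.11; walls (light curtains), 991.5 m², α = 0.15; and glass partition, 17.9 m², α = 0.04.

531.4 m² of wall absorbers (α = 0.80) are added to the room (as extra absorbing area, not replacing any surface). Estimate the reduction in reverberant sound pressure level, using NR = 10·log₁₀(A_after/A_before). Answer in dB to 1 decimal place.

4.8 dB

Total absorption A_before = 522×0.08 + 522×0.03 + 24.6×0.11 + 991.5×0.15 + 17.9×0.04
  = 41.760 + 15.660 + 2.706 + 148.725 + 0.716 = 209.567 m² sabins.
Treatment contributes 531.4·0.80 = 425.120 sabins.
New total A_after = 634.687 sabins.
NR = 10·log₁₀(634.687/209.567) = 4.8 dB.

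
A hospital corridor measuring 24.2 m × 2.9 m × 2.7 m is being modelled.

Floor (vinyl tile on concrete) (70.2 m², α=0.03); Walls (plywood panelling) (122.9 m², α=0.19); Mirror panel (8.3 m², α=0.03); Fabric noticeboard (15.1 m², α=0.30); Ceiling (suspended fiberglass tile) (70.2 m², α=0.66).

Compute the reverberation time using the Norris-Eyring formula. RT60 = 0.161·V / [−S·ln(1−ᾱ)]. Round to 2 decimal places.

0.34 s

S = Σ Sᵢ = 286.7 m².
Absorption A = 70.2·0.03 + 122.9·0.19 + 8.3·0.03 + 15.1·0.30 + 70.2·0.66 = 76.568 sabins.
ᾱ = 76.568 / 286.7 = 0.2671.
Eyring denominator: −S ln(1−ᾱ) = 89.091.
V = 24.2 × 2.9 × 2.7 = 189.486 m³.
T = 0.161·V/[−S·ln(1−ᾱ)] = 0.161·189.486/89.091 = 0.34 s.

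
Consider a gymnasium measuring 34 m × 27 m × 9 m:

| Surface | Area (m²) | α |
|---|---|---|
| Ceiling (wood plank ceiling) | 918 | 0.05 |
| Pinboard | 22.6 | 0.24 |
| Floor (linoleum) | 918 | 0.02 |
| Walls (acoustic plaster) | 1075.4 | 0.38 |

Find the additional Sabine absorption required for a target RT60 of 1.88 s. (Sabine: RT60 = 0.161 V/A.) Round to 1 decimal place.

Equivalent absorption area: A₁ = 918*0.05 + 22.6*0.24 + 918*0.02 + 1075.4*0.38 = 478.336 m².
V = 8262 m³. Required absorption A₂ = 0.161 × 8262 / 1.88 = 707.544 sabins.
Additional absorption ΔA = 707.544 − 478.336 = 229.2 sabins.

229.2 sabins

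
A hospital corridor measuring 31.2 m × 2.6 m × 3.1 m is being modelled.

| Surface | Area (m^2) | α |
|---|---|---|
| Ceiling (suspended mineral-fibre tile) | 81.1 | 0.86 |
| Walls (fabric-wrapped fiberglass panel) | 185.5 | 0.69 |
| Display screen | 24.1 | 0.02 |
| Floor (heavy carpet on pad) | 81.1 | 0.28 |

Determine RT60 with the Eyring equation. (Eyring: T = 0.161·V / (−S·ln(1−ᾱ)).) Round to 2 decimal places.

S = Σ Sᵢ = 371.8 m^2.
Σ(Sᵢαᵢ) = 81.1×0.86 + 185.5×0.69 + 24.1×0.02 + 81.1×0.28 = 220.931.
Mean coefficient ᾱ = A/S = 0.5942.
−S·ln(1−ᾱ) = −371.8 × ln(1 − 0.5942) = 335.325.
V = 31.2 × 2.6 × 3.1 = 251.472 m³.
RT60 = 0.161 × 251.472 / 335.325 = 0.12 s.

0.12 s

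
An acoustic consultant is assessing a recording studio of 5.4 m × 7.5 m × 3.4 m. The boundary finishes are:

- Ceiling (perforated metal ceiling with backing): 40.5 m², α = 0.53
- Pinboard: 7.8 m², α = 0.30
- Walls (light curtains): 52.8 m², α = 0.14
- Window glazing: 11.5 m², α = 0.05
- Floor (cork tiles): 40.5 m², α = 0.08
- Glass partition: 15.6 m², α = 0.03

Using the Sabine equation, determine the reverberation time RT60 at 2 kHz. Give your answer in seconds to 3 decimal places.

0.625 seconds

A = Σ Sᵢαᵢ = 40.5*0.53 + 7.8*0.30 + 52.8*0.14 + 11.5*0.05 + 40.5*0.08 + 15.6*0.03 = 35.480 sabins.
Room volume: 137.7 m³.
Sabine: RT60 = 0.161 × 137.7 / 35.480 = 0.625 s.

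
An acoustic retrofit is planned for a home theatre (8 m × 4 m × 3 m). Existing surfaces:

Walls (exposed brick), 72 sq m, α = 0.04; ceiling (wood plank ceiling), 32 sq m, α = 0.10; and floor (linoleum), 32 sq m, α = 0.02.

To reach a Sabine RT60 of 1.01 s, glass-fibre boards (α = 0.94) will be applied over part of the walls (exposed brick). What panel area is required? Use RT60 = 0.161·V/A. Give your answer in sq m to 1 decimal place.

Total absorption A₁ = 72*0.04 + 32*0.10 + 32*0.02
  = 2.880 + 3.200 + 0.640 = 6.720 sq m sabins.
V = 96 m³. Target absorption A₂ = 0.161 × 96 / 1.01 = 15.303 sabins.
ΔA needed = 15.303 − 6.720 = 8.583 sabins.
Net gain per sq m: Δα = 0.94 − 0.04 = 0.90.
Panel area = 8.583 / 0.90 = 9.5 sq m.

9.5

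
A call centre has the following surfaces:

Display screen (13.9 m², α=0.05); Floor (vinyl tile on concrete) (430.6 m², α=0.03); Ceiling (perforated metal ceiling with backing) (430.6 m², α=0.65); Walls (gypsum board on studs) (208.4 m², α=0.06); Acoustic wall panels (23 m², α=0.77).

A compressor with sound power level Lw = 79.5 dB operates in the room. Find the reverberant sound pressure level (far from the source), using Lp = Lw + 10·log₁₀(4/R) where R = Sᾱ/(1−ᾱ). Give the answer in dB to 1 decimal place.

58.9 dB

A = 323.717 sabins; S = 1106.5 m².
ᾱ = 0.2926, so room constant R = A/(1−ᾱ) = 457.615 m².
Lp = 79.5 + 10·log₁₀(4/457.615) = 79.5 + (-20.58) = 58.9 dB.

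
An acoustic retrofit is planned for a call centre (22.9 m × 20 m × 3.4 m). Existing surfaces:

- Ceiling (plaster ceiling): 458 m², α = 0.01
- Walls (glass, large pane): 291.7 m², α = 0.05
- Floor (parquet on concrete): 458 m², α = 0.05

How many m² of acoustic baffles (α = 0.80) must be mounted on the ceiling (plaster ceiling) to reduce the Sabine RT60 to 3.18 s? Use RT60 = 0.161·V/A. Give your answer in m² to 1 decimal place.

46.5

Summing Sᵢαᵢ: 4.580 + 14.585 + 22.900 → A₁ = 42.065 sabins.
Required A₂ = 0.161·1557.2/3.18 = 78.839 sabins.
ΔA needed = 78.839 − 42.065 = 36.774 sabins.
Each m² of panel replacing the ceiling (plaster ceiling) adds (0.80 − 0.01) = 0.79 sabins.
Panel area = 36.774 / 0.79 = 46.5 m².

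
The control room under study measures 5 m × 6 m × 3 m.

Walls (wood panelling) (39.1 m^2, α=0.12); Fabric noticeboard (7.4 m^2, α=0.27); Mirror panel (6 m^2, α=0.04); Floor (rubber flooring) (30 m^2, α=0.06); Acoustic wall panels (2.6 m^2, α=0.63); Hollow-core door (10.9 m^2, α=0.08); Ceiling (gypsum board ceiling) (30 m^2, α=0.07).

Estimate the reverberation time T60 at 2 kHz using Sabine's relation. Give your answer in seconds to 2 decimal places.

1.09 seconds

A = Σ Sᵢαᵢ = 39.1×0.12 + 7.4×0.27 + 6×0.04 + 30×0.06 + 2.6×0.63 + 10.9×0.08 + 30×0.07 = 13.340 sabins.
Room volume: 90 m³.
Sabine: RT60 = 0.161 × 90 / 13.340 = 1.09 s.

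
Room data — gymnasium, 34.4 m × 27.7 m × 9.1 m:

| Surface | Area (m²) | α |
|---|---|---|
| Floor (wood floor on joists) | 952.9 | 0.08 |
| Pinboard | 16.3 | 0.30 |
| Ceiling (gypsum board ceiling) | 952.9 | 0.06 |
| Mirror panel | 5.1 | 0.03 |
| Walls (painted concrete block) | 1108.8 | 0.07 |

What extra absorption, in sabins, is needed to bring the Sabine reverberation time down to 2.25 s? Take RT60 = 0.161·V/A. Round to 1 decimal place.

Summing Sᵢαᵢ: 76.232 + 4.890 + 57.174 + 0.153 + 77.616 → A₁ = 216.065 sabins.
Target A₂ = 0.161·8671.208/2.25 = 620.473 sabins (V = 8671.208 m³).
Additional absorption ΔA = 620.473 − 216.065 = 404.4 sabins.

404.4 sabins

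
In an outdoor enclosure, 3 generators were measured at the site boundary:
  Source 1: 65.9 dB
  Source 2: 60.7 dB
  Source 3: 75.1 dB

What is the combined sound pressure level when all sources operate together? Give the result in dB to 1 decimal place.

75.7 dB

Σ 10^(Lᵢ/10) = 3.742e+07.
Back to dB: 10·log₁₀ Σ = 75.7 dB.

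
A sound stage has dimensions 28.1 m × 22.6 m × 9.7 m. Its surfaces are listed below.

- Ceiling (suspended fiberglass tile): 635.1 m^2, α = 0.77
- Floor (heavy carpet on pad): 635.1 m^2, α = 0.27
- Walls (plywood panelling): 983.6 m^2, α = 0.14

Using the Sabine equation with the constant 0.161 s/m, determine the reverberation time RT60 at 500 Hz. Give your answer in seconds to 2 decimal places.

Equivalent absorption area: A = 635.1*0.77 + 635.1*0.27 + 983.6*0.14 = 798.208 m^2.
V = 28.1·22.6·9.7 = 6160.082 m³.
RT60 = 0.161 · V / A = 0.161 × 6160.082 / 798.208 = 1.24 s.

1.24 sec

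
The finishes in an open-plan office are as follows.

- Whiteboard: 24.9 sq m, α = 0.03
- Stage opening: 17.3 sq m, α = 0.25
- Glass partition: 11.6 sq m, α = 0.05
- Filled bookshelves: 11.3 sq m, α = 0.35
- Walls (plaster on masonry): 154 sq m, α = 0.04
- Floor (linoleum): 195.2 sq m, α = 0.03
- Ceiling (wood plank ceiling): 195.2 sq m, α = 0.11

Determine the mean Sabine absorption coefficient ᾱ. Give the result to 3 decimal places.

S = Σ Sᵢ = 24.9 + 17.3 + 11.6 + 11.3 + 154 + 195.2 + 195.2 = 609.5 sq m.
Weighted sum Σ Sα = 43.095.
ᾱ = 43.095 / 609.5 = 0.071.

0.071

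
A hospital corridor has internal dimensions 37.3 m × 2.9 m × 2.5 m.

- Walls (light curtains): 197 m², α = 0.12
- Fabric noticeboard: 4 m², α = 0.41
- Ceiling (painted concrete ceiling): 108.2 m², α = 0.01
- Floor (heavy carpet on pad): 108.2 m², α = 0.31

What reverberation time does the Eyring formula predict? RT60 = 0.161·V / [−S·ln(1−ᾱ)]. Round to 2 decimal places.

Total surface area S = 197 + 4 + 108.2 + 108.2 = 417.4 m².
Σ(Sᵢαᵢ) = 197×0.12 + 4×0.41 + 108.2×0.01 + 108.2×0.31 = 59.904.
ᾱ = 59.904 / 417.4 = 0.1435.
Eyring denominator: −S ln(1−ᾱ) = 64.656.
V = 37.3 × 2.9 × 2.5 = 270.425 m³.
RT60 = 0.161 × 270.425 / 64.656 = 0.67 s.

0.67 s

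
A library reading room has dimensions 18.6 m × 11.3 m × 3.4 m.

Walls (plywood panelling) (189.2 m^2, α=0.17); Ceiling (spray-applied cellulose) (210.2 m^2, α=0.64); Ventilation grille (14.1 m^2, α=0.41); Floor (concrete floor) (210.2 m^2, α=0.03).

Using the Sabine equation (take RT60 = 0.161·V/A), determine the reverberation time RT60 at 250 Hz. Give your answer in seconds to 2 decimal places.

0.64 s

Summing Sᵢαᵢ: 32.164 + 134.528 + 5.781 + 6.306 → A = 178.779 sabins.
V = 18.6·11.3·3.4 = 714.612 m³.
T = 0.161 V/A = 0.161·714.612/178.779 = 0.64 s.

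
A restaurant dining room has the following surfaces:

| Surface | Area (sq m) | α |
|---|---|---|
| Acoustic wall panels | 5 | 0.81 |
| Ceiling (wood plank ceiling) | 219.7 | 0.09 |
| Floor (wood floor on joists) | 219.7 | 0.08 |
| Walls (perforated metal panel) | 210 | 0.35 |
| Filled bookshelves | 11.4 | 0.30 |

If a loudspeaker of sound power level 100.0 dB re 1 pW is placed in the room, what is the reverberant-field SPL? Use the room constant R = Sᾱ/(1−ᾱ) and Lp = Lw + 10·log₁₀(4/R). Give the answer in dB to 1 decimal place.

A = 118.319 sabins; S = 665.8 sq m.
ᾱ = 0.1777, so room constant R = A/(1−ᾱ) = 143.888 sq m.
Lp = Lw + 10 log₁₀(4/R) = 100.0 -15.56 = 84.4 dB.

84.4 dB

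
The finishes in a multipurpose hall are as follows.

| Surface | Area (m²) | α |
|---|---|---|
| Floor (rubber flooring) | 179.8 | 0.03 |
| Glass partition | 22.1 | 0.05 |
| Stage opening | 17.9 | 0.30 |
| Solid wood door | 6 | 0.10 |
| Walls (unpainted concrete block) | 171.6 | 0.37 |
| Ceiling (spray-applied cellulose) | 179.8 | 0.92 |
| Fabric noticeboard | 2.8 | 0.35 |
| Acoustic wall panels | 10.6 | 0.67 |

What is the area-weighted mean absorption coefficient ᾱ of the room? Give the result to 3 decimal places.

0.422

Total surface area S = 590.6 m².
Weighted sum Σ Sα = 249.459.
ᾱ = 249.459 / 590.6 = 0.422.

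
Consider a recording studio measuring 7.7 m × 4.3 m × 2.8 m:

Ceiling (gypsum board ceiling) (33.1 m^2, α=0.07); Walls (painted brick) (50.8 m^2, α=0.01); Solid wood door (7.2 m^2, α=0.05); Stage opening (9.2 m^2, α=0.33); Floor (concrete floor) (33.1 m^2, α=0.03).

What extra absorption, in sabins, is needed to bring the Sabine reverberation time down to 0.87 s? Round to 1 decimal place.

Summing Sᵢαᵢ: 2.317 + 0.508 + 0.360 + 3.036 + 0.993 → A₁ = 7.214 sabins.
Target A₂ = 0.161·92.708/0.87 = 17.156 sabins (V = 92.708 m³).
Shortfall: 17.156 − 7.214 = 9.9 sabins.

9.9 sabins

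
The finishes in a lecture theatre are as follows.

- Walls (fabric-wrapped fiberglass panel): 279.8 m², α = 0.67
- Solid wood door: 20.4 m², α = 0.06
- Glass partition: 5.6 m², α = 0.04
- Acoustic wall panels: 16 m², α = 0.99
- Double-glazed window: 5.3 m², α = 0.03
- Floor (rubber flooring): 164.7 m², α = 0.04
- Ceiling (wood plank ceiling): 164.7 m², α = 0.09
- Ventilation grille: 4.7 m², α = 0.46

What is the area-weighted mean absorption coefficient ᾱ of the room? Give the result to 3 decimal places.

0.346

S = Σ Sᵢ = 279.8 + 20.4 + 5.6 + 16 + 5.3 + 164.7 + 164.7 + 4.7 = 661.2 m².
Weighted sum Σ Sα = 228.486.
ᾱ = A/S = 0.346.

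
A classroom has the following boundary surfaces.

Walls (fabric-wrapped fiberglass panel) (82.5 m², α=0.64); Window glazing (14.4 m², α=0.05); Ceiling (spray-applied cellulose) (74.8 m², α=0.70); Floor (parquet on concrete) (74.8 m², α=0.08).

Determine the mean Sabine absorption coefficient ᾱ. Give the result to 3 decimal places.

S = Σ Sᵢ = 82.5 + 14.4 + 74.8 + 74.8 = 246.5 m².
Σ(Sᵢαᵢ) = 82.5*0.64 + 14.4*0.05 + 74.8*0.70 + 74.8*0.08 = 111.864.
ᾱ = A/S = 0.454.

0.454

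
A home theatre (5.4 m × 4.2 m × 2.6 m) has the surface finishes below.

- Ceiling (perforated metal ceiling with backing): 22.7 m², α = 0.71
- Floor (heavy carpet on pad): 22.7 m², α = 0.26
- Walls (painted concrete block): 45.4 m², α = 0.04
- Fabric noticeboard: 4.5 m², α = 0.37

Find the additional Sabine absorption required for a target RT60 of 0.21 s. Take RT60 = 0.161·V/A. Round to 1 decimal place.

A₁ = Σ Sᵢαᵢ = 22.7*0.71 + 22.7*0.26 + 45.4*0.04 + 4.5*0.37 = 25.500 sabins.
V = 58.968 m³. Required absorption A₂ = 0.161 × 58.968 / 0.21 = 45.209 sabins.
ΔA = A₂ − A₁ = 45.209 − 25.500 = 19.7 sabins.

19.7 sabins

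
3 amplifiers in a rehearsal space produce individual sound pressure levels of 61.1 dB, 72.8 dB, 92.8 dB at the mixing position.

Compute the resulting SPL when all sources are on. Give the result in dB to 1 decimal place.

Converting to relative power and adding: 10^(61.1/10) + 10^(72.8/10) + 10^(92.8/10) = 1.926e+09.
Combined level = 10 log₁₀(1.926e+09) = 92.8 dB.

92.8 dB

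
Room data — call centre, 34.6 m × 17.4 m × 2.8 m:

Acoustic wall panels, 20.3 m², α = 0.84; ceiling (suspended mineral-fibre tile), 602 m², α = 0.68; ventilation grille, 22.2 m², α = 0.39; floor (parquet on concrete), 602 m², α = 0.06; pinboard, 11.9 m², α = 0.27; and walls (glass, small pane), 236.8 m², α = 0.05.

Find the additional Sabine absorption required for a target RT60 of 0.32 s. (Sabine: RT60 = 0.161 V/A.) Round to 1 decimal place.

A₁ = Σ Sᵢαᵢ = 20.3×0.84 + 602×0.68 + 22.2×0.39 + 602×0.06 + 11.9×0.27 + 236.8×0.05 = 486.243 sabins.
For T = 0.32 s, need A₂ = 0.161·V/T = 0.161·1685.712/0.32 = 848.124 sabins.
ΔA = A₂ − A₁ = 848.124 − 486.243 = 361.9 sabins.

361.9 sabins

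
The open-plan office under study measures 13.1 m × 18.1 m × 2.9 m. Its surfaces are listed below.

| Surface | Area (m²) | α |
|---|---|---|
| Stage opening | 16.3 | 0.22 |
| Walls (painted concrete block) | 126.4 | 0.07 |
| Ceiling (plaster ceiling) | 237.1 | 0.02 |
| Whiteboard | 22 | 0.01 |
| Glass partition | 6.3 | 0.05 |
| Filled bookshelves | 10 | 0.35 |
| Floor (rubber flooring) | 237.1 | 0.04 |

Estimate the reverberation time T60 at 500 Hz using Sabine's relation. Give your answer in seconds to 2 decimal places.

A = Σ Sᵢαᵢ = 16.3×0.22 + 126.4×0.07 + 237.1×0.02 + 22×0.01 + 6.3×0.05 + 10×0.35 + 237.1×0.04 = 30.695 sabins.
V = 13.1·18.1·2.9 = 687.619 m³.
T = 0.161 V/A = 0.161·687.619/30.695 = 3.61 s.

3.61 s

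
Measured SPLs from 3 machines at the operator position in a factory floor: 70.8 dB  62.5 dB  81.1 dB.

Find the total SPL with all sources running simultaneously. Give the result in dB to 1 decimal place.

Sum in the linear (power) domain: Σ 10^(Lᵢ/10) = 10^(70.8/10) + 10^(62.5/10) + 10^(81.1/10) = 1.426e+08.
Back to dB: 10·log₁₀ Σ = 81.5 dB.

81.5 dB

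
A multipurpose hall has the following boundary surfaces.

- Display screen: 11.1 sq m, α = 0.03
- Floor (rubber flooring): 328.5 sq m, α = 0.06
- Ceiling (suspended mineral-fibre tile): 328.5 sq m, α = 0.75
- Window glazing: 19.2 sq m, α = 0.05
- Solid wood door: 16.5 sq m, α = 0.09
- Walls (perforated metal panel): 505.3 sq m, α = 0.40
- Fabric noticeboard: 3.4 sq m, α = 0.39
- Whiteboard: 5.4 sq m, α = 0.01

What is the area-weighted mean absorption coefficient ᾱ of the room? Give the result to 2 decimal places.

0.39

S = Σ Sᵢ = 11.1 + 328.5 + 328.5 + 19.2 + 16.5 + 505.3 + 3.4 + 5.4 = 1217.9 sq m.
Σ(Sᵢαᵢ) = 11.1*0.03 + 328.5*0.06 + 328.5*0.75 + 19.2*0.05 + 16.5*0.09 + 505.3*0.40 + 3.4*0.39 + 5.4*0.01 = 472.363.
ᾱ = A/S = 0.39.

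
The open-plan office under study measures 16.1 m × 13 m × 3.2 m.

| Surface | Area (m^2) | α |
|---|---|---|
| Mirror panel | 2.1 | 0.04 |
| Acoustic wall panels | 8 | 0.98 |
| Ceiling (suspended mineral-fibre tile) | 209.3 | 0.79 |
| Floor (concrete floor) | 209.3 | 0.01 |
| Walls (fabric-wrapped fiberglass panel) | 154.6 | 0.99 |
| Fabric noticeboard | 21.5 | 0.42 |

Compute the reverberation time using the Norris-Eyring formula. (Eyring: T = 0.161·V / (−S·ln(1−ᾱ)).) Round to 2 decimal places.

Total surface area S = 2.1 + 8 + 209.3 + 209.3 + 154.6 + 21.5 = 604.8 m^2.
Σ(Sᵢαᵢ) = 2.1×0.04 + 8×0.98 + 209.3×0.79 + 209.3×0.01 + 154.6×0.99 + 21.5×0.42 = 337.448.
ᾱ = 337.448 / 604.8 = 0.5579.
Eyring denominator: −S ln(1−ᾱ) = 493.649.
V = 16.1 × 13 × 3.2 = 669.76 m³.
T = 0.161·V/[−S·ln(1−ᾱ)] = 0.161·669.76/493.649 = 0.22 s.

0.22 s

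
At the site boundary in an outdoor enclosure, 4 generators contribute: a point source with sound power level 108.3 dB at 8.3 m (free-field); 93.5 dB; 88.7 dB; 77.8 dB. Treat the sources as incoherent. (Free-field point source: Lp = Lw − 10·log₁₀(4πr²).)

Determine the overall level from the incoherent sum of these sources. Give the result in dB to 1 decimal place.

Source at 8.3 m: Lp = 108.3 − 10·log₁₀(4π·8.3²) = 108.3 − 10·log₁₀(865.697) = 78.9 dB.
Converting to relative power and adding: 10^(78.9/10) + 10^(93.5/10) + 10^(88.7/10) + 10^(77.8/10) = 3.118e+09.
Combined level = 10 log₁₀(3.118e+09) = 94.9 dB.

94.9 dB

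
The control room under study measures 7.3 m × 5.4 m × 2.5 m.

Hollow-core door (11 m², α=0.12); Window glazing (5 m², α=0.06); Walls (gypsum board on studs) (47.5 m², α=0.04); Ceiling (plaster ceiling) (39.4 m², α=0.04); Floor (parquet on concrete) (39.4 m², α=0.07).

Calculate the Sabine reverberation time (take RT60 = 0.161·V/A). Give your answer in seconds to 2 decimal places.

Equivalent absorption area: A = 11*0.12 + 5*0.06 + 47.5*0.04 + 39.4*0.04 + 39.4*0.07 = 7.854 m².
V = 7.3·5.4·2.5 = 98.55 m³.
T = 0.161 V/A = 0.161·98.55/7.854 = 2.02 s.

2.02 seconds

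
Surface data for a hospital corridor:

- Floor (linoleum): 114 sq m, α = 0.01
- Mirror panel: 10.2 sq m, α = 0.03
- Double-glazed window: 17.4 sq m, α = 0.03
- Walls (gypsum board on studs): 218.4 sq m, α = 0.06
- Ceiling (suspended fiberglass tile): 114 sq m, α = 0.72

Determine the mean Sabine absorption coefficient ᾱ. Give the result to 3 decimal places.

S = Σ Sᵢ = 114 + 10.2 + 17.4 + 218.4 + 114 = 474.0 sq m.
Σ(Sᵢαᵢ) = 114*0.01 + 10.2*0.03 + 17.4*0.03 + 218.4*0.06 + 114*0.72 = 97.152.
ᾱ = 97.152 / 474.0 = 0.205.

0.205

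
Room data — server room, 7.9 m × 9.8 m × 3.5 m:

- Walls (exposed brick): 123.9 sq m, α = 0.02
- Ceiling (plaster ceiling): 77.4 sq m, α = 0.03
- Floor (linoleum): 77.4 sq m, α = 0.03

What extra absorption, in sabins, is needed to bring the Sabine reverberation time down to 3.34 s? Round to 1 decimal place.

A₁ = Σ Sᵢαᵢ = 123.9*0.02 + 77.4*0.03 + 77.4*0.03 = 7.122 sabins.
Target A₂ = 0.161·270.97/3.34 = 13.062 sabins (V = 270.97 m³).
Additional absorption ΔA = 13.062 − 7.122 = 5.9 sabins.

5.9 sabins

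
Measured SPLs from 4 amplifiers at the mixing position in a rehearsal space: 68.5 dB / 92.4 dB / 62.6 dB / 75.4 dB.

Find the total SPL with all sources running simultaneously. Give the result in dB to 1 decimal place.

Sum in the linear (power) domain: Σ 10^(Lᵢ/10) = 10^(68.5/10) + 10^(92.4/10) + 10^(62.6/10) + 10^(75.4/10) = 1.781e+09.
Back to dB: 10·log₁₀ Σ = 92.5 dB.

92.5 dB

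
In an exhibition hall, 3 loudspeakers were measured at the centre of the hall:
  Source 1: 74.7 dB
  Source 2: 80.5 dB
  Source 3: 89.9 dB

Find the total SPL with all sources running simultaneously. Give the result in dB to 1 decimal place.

Converting to relative power and adding: 10^(74.7/10) + 10^(80.5/10) + 10^(89.9/10) = 1.119e+09.
Combined level = 10 log₁₀(1.119e+09) = 90.5 dB.

90.5 dB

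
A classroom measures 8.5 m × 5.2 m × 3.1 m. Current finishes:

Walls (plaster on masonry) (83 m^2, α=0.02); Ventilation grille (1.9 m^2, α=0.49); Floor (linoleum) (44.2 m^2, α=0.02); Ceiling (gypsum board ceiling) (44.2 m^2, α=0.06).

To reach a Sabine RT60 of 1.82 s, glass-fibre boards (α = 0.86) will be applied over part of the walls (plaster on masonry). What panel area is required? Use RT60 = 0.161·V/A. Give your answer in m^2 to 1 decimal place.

Equivalent absorption area: A₁ = 83·0.02 + 1.9·0.49 + 44.2·0.02 + 44.2·0.06 = 6.127 m^2.
V = 137.02 m³. Target absorption A₂ = 0.161 × 137.02 / 1.82 = 12.121 sabins.
ΔA needed = 12.121 − 6.127 = 5.994 sabins.
Each m^2 of panel replacing the walls (plaster on masonry) adds (0.86 − 0.02) = 0.84 sabins.
Panel area = 5.994 / 0.84 = 7.1 m^2.

7.1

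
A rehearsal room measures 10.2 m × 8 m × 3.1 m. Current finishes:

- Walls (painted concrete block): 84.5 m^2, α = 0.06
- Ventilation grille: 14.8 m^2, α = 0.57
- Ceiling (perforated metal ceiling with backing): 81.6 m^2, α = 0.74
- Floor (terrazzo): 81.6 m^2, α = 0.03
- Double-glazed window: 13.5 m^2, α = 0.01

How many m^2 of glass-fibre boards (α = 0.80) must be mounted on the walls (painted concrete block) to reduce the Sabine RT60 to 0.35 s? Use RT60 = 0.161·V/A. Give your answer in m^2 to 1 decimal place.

Summing Sᵢαᵢ: 5.070 + 8.436 + 60.384 + 2.448 + 0.135 → A₁ = 76.473 sabins.
V = 252.96 m³. Target absorption A₂ = 0.161 × 252.96 / 0.35 = 116.362 sabins.
Absorption to add: 116.362 − 76.473 = 39.889 sabins.
Each m^2 of panel replacing the walls (painted concrete block) adds (0.80 − 0.06) = 0.74 sabins.
Panel area = 39.889 / 0.74 = 53.9 m^2.

53.9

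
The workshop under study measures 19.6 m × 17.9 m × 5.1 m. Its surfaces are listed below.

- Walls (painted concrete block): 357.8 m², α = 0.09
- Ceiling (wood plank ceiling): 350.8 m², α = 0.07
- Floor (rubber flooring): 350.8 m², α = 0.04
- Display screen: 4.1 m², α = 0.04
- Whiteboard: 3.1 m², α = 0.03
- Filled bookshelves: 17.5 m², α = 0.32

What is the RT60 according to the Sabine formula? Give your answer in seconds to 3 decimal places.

3.758 s

A = Σ Sᵢαᵢ = 357.8×0.09 + 350.8×0.07 + 350.8×0.04 + 4.1×0.04 + 3.1×0.03 + 17.5×0.32 = 76.647 sabins.
Room volume: 1789.284 m³.
T = 0.161 V/A = 0.161·1789.284/76.647 = 3.758 s.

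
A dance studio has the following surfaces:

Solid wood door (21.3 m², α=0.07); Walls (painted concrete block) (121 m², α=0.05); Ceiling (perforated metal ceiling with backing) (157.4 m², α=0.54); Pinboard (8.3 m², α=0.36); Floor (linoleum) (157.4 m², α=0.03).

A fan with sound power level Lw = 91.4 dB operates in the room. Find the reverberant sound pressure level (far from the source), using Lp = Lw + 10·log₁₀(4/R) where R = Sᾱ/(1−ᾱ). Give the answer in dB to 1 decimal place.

76.4 dB

A = 100.247 sabins; S = 465.4 m².
ᾱ = 0.2154, so room constant R = A/(1−ᾱ) = 127.768 m².
Lp = Lw + 10 log₁₀(4/R) = 91.4 -15.04 = 76.4 dB.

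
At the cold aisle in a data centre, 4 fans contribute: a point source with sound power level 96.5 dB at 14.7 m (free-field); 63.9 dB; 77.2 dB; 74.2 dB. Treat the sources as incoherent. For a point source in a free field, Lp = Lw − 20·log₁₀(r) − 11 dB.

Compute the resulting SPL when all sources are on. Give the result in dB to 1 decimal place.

79.2 dB

Source at 14.7 m: Lp = 96.5 − 20·log₁₀(14.7) − 11 = 62.2 dB.
Σ 10^(Lᵢ/10) = 8.29e+07.
L_total = 10·log₁₀(8.29e+07) = 79.2 dB.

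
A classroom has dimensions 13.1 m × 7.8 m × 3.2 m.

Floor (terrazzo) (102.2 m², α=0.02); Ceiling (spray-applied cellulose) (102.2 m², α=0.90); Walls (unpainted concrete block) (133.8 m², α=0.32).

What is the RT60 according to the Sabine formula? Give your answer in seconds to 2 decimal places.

0.38 sec

Total absorption A = 102.2·0.02 + 102.2·0.90 + 133.8·0.32
  = 2.044 + 91.980 + 42.816 = 136.840 m² sabins.
Volume V = 13.1 × 7.8 × 3.2 = 326.976 m³.
Sabine: RT60 = 0.161 × 326.976 / 136.840 = 0.38 s.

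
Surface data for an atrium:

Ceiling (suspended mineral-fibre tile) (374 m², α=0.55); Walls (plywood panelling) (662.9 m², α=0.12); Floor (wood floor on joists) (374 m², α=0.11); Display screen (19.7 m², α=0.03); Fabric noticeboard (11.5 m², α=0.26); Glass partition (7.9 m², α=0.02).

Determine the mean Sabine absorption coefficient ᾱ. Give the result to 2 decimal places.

S = Σ Sᵢ = 374 + 662.9 + 374 + 19.7 + 11.5 + 7.9 = 1450.0 m².
Σ(Sᵢαᵢ) = 374·0.55 + 662.9·0.12 + 374·0.11 + 19.7·0.03 + 11.5·0.26 + 7.9·0.02 = 330.127.
ᾱ = A/S = 0.23.

0.23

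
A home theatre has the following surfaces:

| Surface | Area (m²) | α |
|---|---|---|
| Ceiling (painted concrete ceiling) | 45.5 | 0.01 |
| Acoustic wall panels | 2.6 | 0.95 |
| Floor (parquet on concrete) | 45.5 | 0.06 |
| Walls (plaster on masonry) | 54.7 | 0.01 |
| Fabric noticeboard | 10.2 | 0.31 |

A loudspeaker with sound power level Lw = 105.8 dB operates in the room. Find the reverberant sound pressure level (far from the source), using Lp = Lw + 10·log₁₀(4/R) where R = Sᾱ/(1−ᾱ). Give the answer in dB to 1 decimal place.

A = 9.364 sabins; S = 158.5 m².
ᾱ = 0.0591, so room constant R = A/(1−ᾱ) = 9.952 m².
Lp = Lw + 10 log₁₀(4/R) = 105.8 -3.96 = 101.8 dB.

101.8 dB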